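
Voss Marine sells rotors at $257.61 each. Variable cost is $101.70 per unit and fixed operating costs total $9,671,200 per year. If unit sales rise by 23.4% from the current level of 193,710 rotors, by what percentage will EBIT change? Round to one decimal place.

+34.4%

At 193,710 units, contribution = 193,710 × $155.91 = $30,201,326.10.
Operating income = contribution − fixed costs = $30,201,326.10 − $9,671,200 = $20,530,126.10.
DOL = contribution ÷ EBIT = $30,201,326.10 ÷ $20,530,126.10 = 1.4711.
Operating income changes by 1.4711 × +23.4% = +34.4%.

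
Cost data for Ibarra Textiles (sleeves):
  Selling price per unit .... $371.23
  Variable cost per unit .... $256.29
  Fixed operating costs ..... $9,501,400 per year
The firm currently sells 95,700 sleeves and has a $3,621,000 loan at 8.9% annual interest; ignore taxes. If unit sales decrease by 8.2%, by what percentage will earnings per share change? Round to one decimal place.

Contribution at this volume is 95,700 × $114.94 = $10,999,758.00.
Operating income = contribution − fixed costs = $10,999,758.00 − $9,501,400 = $1,498,358.00.
Interest = $322,269.00, so EBIT − I = $1,176,089.00.
DCL = total CM / (EBIT − I) = $10,999,758.00 / $1,176,089.00 = 9.3528.
EPS therefore changes by 9.3528 × (-8.2%) = -76.7%.

-76.7%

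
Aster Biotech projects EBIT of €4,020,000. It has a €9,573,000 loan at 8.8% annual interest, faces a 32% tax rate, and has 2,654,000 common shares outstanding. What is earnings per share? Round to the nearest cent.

€0.81

Interest = €842,424.00, so EBT = €4,020,000 − €842,424.00 = €3,177,576.00.
After tax at 32%: net income = €3,177,576.00 × 0.68 = €2,160,751.68.
Per share: €2,160,751.68 / 2,654,000 shares = €0.81.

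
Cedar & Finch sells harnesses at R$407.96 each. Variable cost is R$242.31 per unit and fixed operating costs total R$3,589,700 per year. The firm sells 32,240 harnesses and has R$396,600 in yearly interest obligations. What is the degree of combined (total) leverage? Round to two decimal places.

Total contribution margin = 32,240 × R$165.65 = R$5,340,556.00.
EBIT = R$5,340,556.00 − R$3,589,700 = R$1,750,856.00. Interest = R$396,600.00.
DOL = R$5,340,556.00 ÷ R$1,750,856.00 = 3.0503; DFL = R$1,750,856.00 ÷ R$1,354,256.00 = 1.2929.
DCL = DOL × DFL = 3.0503 × 1.2929 = 3.9437.

3.94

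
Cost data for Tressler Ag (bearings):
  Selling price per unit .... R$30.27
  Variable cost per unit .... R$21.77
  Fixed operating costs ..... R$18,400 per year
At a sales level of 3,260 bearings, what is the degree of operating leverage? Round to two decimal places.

2.98

Contribution at this volume is 3,260 × R$8.50 = R$27,710.00.
Subtracting fixed costs: EBIT = R$27,710.00 − R$18,400 = R$9,310.00.
DOL = contribution ÷ EBIT = R$27,710.00 ÷ R$9,310.00 = 2.9764.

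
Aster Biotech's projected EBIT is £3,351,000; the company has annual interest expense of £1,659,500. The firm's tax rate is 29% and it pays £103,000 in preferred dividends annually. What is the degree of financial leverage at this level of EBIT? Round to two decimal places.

Annual interest charges come to £1,659,500.00.
Pre-tax preferred-dividend burden = £103,000 ÷ (1 − 0.29) = £145,070.42.
DFL = EBIT ÷ [EBIT − I − D_p/(1−t)] = £3,351,000 ÷ [£3,351,000 − £1,659,500.00 − £145,070.42] = £3,351,000 ÷ £1,546,429.58 = 2.1669.

2.17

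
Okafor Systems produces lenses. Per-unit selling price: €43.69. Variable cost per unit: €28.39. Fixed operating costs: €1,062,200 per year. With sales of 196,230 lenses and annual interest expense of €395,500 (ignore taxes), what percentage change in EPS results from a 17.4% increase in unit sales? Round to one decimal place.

+33.8%

Total contribution margin = 196,230 × €15.30 = €3,002,319.00.
Subtracting fixed costs: EBIT = €3,002,319.00 − €1,062,200 = €1,940,119.00.
Interest = €395,500.00, so EBIT − I = €1,544,619.00.
Degree of combined leverage = contribution ÷ (EBIT − I) = €3,002,319.00 ÷ €1,544,619.00 = 1.9437.
%ΔEPS = DCL × %ΔSales = 1.9437 × +17.4% = +33.8%.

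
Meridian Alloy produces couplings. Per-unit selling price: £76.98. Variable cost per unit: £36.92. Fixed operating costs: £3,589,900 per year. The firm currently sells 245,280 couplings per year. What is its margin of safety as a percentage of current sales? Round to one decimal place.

63.5%

Each unit contributes £76.98 − £36.92 = £40.06. Break-even units = £3,589,900 ÷ £40.06 = 89,613.08; break-even revenue = 89,613.08 × £76.98 = £6,898,414.93.
Actual sales revenue = 245,280 × £76.98 = £18,881,654.40.
Margin of safety = (£18,881,654.40 − £6,898,414.93) ÷ £18,881,654.40 = 63.5%.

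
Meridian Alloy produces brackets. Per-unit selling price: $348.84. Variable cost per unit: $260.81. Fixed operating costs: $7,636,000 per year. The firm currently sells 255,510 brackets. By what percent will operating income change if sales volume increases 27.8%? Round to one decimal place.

Total contribution margin = 255,510 × $88.03 = $22,492,545.30.
EBIT = $22,492,545.30 − $7,636,000 = $14,856,545.30.
Degree of operating leverage = $22,492,545.30 / $14,856,545.30 = 1.5140.
So EBIT moves 1.5140 × (+27.8%) = +42.1%.

+42.1%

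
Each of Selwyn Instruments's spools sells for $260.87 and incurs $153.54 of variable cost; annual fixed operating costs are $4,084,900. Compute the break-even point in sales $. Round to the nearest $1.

$9,928,518

CM per unit = $260.87 − $153.54 = $107.33; CM ratio = $107.33 / $260.87 = 0.4114.
Break-even sales = FC ÷ CM ratio = $4,084,900 × $260.87 / $107.33 = $9,928,518.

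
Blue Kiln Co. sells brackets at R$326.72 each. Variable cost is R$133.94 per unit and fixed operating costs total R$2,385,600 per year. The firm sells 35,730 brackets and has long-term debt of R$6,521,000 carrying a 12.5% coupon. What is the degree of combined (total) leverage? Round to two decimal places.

Contribution at this volume is 35,730 × R$192.78 = R$6,888,029.40.
EBIT = R$6,888,029.40 − R$2,385,600 = R$4,502,429.40. Interest = R$815,125.00.
DOL = R$6,888,029.40 ÷ R$4,502,429.40 = 1.5298; DFL = R$4,502,429.40 ÷ R$3,687,304.40 = 1.2211.
DCL = DOL × DFL = 1.5298 × 1.2211 = 1.8680.

1.87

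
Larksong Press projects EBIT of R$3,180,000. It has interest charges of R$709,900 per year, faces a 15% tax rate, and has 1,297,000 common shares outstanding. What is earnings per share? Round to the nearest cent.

Pre-tax income = R$3,180,000 − R$709,900.00 = R$2,470,100.00.
After tax at 15%: net income = R$2,470,100.00 × 0.85 = R$2,099,585.00.
Per share: R$2,099,585.00 / 1,297,000 shares = R$1.62.

R$1.62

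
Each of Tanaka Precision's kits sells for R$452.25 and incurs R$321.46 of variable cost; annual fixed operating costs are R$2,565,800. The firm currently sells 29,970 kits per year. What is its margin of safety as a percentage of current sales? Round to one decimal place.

34.5%

Contribution margin per unit = R$452.25 − R$321.46 = R$130.79. Break-even units = R$2,565,800 ÷ R$130.79 = 19,617.71; break-even revenue = 19,617.71 × R$452.25 = R$8,872,108.34.
Actual sales revenue = 29,970 × R$452.25 = R$13,553,932.50.
Margin of safety = (R$13,553,932.50 − R$8,872,108.34) ÷ R$13,553,932.50 = 34.5%.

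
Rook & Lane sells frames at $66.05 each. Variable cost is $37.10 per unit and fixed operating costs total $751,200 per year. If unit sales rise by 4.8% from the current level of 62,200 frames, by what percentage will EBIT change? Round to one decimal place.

Contribution at this volume is 62,200 × $28.95 = $1,800,690.00.
EBIT = $1,800,690.00 − $751,200 = $1,049,490.00.
Degree of operating leverage = $1,800,690.00 / $1,049,490.00 = 1.7158.
%ΔEBIT = DOL × %ΔSales = 1.7158 × +4.8% = +8.2%.

+8.2%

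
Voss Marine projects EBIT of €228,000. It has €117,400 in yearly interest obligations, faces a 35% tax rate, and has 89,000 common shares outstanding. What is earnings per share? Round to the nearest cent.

Interest = €117,400.00, so EBT = €228,000 − €117,400.00 = €110,600.00.
Net income = €110,600.00 × (1 − 0.35) = €71,890.00.
Per share: €71,890.00 / 89,000 shares = €0.81.

€0.81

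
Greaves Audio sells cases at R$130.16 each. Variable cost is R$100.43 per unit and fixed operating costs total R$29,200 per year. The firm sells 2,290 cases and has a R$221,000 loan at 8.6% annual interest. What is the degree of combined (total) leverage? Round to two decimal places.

Contribution at this volume is 2,290 × R$29.73 = R$68,081.70.
EBIT = R$68,081.70 − R$29,200 = R$38,881.70. Interest = R$19,006.00, so EBIT − I = R$19,875.70.
DCL = contribution ÷ (EBIT − I) = R$68,081.70 ÷ R$19,875.70 = 3.4254.

3.43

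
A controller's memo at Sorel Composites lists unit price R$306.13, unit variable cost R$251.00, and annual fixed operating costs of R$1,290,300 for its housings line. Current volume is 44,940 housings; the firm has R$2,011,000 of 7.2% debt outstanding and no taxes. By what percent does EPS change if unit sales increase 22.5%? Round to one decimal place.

+53.5%

At 44,940 units, contribution = 44,940 × R$55.13 = R$2,477,542.20.
Operating income = contribution − fixed costs = R$2,477,542.20 − R$1,290,300 = R$1,187,242.20.
After interest of R$144,792.00, pre-tax earnings = R$1,042,450.20.
DCL = total CM / (EBIT − I) = R$2,477,542.20 / R$1,042,450.20 = 2.3767.
%ΔEPS = DCL × %ΔSales = 2.3767 × +22.5% = +53.5%.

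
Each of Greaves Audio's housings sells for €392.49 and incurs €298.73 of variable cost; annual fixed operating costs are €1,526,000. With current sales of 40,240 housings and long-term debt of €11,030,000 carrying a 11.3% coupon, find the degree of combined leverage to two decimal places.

Total contribution margin = 40,240 × €93.76 = €3,772,902.40.
EBIT = €3,772,902.40 − €1,526,000 = €2,246,902.40. Interest = €1,246,390.00, so EBIT − I = €1,000,512.40.
DCL = contribution ÷ (EBIT − I) = €3,772,902.40 ÷ €1,000,512.40 = 3.7710.

3.77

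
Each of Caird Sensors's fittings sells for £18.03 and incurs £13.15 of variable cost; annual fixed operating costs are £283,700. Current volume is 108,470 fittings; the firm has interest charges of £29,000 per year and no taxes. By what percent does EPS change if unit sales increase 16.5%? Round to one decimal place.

+40.3%

Total contribution margin = 108,470 × £4.88 = £529,333.60.
Operating income = contribution − fixed costs = £529,333.60 − £283,700 = £245,633.60.
After interest of £29,000.00, pre-tax earnings = £216,633.60.
DCL = total CM / (EBIT − I) = £529,333.60 / £216,633.60 = 2.4435.
%ΔEPS = DCL × %ΔSales = 2.4435 × +16.5% = +40.3%.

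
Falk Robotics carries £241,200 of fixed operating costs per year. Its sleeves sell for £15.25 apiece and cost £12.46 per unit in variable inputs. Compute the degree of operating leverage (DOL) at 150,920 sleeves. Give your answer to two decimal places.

At 150,920 units, contribution = 150,920 × £2.79 = £421,066.80.
Subtracting fixed costs: EBIT = £421,066.80 − £241,200 = £179,866.80.
Degree of operating leverage = £421,066.80 / £179,866.80 = 2.3410.

2.34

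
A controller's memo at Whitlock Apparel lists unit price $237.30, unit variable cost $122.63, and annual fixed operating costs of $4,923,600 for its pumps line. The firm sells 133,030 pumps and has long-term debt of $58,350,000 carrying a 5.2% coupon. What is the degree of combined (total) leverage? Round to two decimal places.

Total contribution margin = 133,030 × $114.67 = $15,254,550.10.
Subtracting fixed costs: EBIT = $15,254,550.10 − $4,923,600 = $10,330,950.10. Interest = $3,034,200.00.
DOL = $15,254,550.10 ÷ $10,330,950.10 = 1.4766; DFL = $10,330,950.10 ÷ $7,296,750.10 = 1.4158.
Combined leverage = 1.4766 × 1.4158 = 2.0906.

2.09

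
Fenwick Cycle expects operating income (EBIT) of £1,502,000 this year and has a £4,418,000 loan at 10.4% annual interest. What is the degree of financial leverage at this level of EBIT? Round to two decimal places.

1.44

Annual interest charges come to £459,472.00.
DFL = EBIT ÷ (EBIT − I) = £1,502,000 ÷ (£1,502,000 − £459,472.00) = £1,502,000 ÷ £1,042,528.00 = 1.4407.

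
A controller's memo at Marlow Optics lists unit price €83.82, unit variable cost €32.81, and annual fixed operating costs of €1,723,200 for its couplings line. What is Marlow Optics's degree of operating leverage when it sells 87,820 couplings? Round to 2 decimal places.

Contribution at this volume is 87,820 × €51.01 = €4,479,698.20.
EBIT = €4,479,698.20 − €1,723,200 = €2,756,498.20.
So DOL = total CM / EBIT = €4,479,698.20 / €2,756,498.20 = 1.6251.

1.63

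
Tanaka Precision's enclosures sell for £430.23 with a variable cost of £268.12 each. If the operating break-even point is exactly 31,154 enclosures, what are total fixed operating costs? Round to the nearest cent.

Contribution margin per unit = £430.23 − £268.12 = £162.11.
Since BE = FC / CM, FC = 31,154 × £162.11 = £5,050,374.94.

£5,050,374.94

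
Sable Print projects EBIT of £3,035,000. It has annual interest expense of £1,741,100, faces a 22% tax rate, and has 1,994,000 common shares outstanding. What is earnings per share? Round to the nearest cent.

£0.51

Interest = £1,741,100.00, so EBT = £3,035,000 − £1,741,100.00 = £1,293,900.00.
Net income = £1,293,900.00 × (1 − 0.22) = £1,009,242.00.
Per share: £1,009,242.00 / 1,994,000 shares = £0.51.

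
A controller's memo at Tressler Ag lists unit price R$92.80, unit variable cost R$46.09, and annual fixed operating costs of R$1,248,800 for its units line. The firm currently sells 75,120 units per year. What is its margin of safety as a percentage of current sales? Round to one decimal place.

64.4%

Each unit contributes R$92.80 − R$46.09 = R$46.71. Break-even units = R$1,248,800 ÷ R$46.71 = 26,735.17; break-even revenue = 26,735.17 × R$92.80 = R$2,481,024.19.
Actual sales revenue = 75,120 × R$92.80 = R$6,971,136.00.
Margin of safety = (R$6,971,136.00 − R$2,481,024.19) ÷ R$6,971,136.00 = 64.4%.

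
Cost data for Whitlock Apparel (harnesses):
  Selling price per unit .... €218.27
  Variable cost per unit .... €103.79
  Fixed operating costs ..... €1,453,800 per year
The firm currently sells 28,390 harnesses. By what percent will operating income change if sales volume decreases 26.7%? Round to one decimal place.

At 28,390 units, contribution = 28,390 × €114.48 = €3,250,087.20.
EBIT = €3,250,087.20 − €1,453,800 = €1,796,287.20.
So DOL = total CM / EBIT = €3,250,087.20 / €1,796,287.20 = 1.8093.
So EBIT moves 1.8093 × (-26.7%) = -48.3%.

-48.3%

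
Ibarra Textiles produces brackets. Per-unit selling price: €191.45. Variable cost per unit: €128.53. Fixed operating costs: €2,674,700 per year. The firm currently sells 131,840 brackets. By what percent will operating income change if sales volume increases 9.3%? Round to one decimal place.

+13.7%

Total contribution margin = 131,840 × €62.92 = €8,295,372.80.
Operating income = contribution − fixed costs = €8,295,372.80 − €2,674,700 = €5,620,672.80.
DOL = contribution ÷ EBIT = €8,295,372.80 ÷ €5,620,672.80 = 1.4759.
Operating income changes by 1.4759 × +9.3% = +13.7%.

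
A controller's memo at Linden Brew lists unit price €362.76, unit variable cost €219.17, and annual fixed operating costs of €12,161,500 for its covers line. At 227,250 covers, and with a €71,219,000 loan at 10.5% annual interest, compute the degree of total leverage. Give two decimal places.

2.51

At 227,250 units, contribution = 227,250 × €143.59 = €32,630,827.50.
EBIT = €32,630,827.50 − €12,161,500 = €20,469,327.50. Interest = €7,477,995.00, so EBIT − I = €12,991,332.50.
Degree of total leverage = total CM / (EBIT − interest) = €32,630,827.50 / €12,991,332.50 = 2.5117.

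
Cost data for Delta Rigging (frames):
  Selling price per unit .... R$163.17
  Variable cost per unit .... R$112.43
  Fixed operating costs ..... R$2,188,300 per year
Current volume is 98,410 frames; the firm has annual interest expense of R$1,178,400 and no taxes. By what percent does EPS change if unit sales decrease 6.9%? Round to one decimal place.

-21.2%

Contribution at this volume is 98,410 × R$50.74 = R$4,993,323.40.
EBIT = R$4,993,323.40 − R$2,188,300 = R$2,805,023.40.
Interest = R$1,178,400.00, so EBIT − I = R$1,626,623.40.
DCL = total CM / (EBIT − I) = R$4,993,323.40 / R$1,626,623.40 = 3.0697.
%ΔEPS = DCL × %ΔSales = 3.0697 × -6.9% = -21.2%.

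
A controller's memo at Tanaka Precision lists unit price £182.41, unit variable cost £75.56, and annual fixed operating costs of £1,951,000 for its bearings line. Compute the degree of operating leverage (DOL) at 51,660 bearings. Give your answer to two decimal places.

1.55

Total contribution margin = 51,660 × £106.85 = £5,519,871.00.
Subtracting fixed costs: EBIT = £5,519,871.00 − £1,951,000 = £3,568,871.00.
Degree of operating leverage = £5,519,871.00 / £3,568,871.00 = 1.5467.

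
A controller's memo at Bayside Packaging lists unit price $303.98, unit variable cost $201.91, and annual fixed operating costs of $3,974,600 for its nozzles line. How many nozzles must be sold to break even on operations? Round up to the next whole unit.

Unit CM = price − variable cost = $303.98 − $201.91 = $102.07.
Units to break even: $3,974,600 ÷ $102.07 = 38,939.94, rounded up to 38,940.

38,940 nozzles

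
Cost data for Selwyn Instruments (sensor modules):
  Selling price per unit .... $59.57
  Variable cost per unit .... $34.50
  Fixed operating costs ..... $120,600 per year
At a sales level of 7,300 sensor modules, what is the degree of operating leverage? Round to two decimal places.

2.93

Total contribution margin = 7,300 × $25.07 = $183,011.00.
Operating income = contribution − fixed costs = $183,011.00 − $120,600 = $62,411.00.
DOL = contribution ÷ EBIT = $183,011.00 ÷ $62,411.00 = 2.9324.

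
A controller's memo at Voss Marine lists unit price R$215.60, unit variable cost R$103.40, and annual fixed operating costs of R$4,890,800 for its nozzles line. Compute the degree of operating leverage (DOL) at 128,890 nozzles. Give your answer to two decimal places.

At 128,890 units, contribution = 128,890 × R$112.20 = R$14,461,458.00.
Operating income = contribution − fixed costs = R$14,461,458.00 − R$4,890,800 = R$9,570,658.00.
So DOL = total CM / EBIT = R$14,461,458.00 / R$9,570,658.00 = 1.5110.

1.51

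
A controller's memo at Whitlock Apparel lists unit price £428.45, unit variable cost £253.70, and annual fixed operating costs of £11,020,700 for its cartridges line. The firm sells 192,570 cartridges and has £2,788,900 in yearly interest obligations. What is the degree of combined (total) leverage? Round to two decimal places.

At 192,570 units, contribution = 192,570 × £174.75 = £33,651,607.50.
EBIT = £33,651,607.50 − £11,020,700 = £22,630,907.50. Interest = £2,788,900.00.
DOL = £33,651,607.50 ÷ £22,630,907.50 = 1.4870; DFL = £22,630,907.50 ÷ £19,842,007.50 = 1.1406.
Combined leverage = 1.4870 × 1.1406 = 1.6961.

1.70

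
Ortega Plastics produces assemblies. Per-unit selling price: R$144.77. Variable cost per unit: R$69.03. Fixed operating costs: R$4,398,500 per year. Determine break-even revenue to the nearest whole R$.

R$8,407,326

Contribution margin per unit = R$144.77 − R$69.03 = R$75.74, a CM ratio of R$75.74 ÷ R$144.77 = 0.5232.
Break-even revenue = fixed costs × price ÷ CM = R$4,398,500 × R$144.77 ÷ R$75.74 = R$8,407,326.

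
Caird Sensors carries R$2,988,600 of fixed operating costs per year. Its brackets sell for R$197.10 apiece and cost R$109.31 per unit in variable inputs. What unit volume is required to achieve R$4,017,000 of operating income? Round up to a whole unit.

79,800 brackets

Contribution margin per unit = R$197.10 − R$109.31 = R$87.79.
Required volume = (fixed costs + target profit) ÷ CM = (R$2,988,600 + R$4,017,000) ÷ R$87.79 = 79,799.52, so 79,800 brackets.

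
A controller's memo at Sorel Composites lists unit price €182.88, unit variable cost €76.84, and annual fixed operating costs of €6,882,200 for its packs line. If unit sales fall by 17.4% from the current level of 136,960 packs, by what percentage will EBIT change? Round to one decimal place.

-33.1%

Total contribution margin = 136,960 × €106.04 = €14,523,238.40.
Subtracting fixed costs: EBIT = €14,523,238.40 − €6,882,200 = €7,641,038.40.
Degree of operating leverage = €14,523,238.40 / €7,641,038.40 = 1.9007.
Operating income changes by 1.9007 × -17.4% = -33.1%.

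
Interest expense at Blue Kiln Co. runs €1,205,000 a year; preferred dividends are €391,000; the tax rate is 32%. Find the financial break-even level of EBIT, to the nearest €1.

Preferred dividends are paid after tax, so their pre-tax equivalent is €391,000 ÷ (1 − 0.32) = €575,000.00.
Financial break-even EBIT = interest + D_p ÷ (1 − t) = €1,205,000 + €575,000.00 = €1,780,000.00.

€1,780,000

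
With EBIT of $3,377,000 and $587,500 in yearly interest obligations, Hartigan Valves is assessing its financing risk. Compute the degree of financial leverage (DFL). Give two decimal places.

Interest = $587,500.00.
DFL = EBIT ÷ (EBIT − I) = $3,377,000 ÷ ($3,377,000 − $587,500.00) = $3,377,000 ÷ $2,789,500.00 = 1.2106.

1.21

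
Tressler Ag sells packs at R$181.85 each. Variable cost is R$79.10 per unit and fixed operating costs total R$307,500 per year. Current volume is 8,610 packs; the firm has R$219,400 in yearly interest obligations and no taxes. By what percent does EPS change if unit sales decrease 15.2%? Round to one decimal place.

-37.6%

At 8,610 units, contribution = 8,610 × R$102.75 = R$884,677.50.
Subtracting fixed costs: EBIT = R$884,677.50 − R$307,500 = R$577,177.50.
Interest = R$219,400.00, so EBIT − I = R$357,777.50.
Degree of combined leverage = contribution ÷ (EBIT − I) = R$884,677.50 ÷ R$357,777.50 = 2.4727.
%ΔEPS = DCL × %ΔSales = 2.4727 × -15.2% = -37.6%.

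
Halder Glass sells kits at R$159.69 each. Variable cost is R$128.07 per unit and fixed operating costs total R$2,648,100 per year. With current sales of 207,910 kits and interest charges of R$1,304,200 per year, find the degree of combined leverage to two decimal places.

2.51

Total contribution margin = 207,910 × R$31.62 = R$6,574,114.20.
Subtracting fixed costs: EBIT = R$6,574,114.20 − R$2,648,100 = R$3,926,014.20. Interest = R$1,304,200.00, so EBIT − I = R$2,621,814.20.
DCL = contribution ÷ (EBIT − I) = R$6,574,114.20 ÷ R$2,621,814.20 = 2.5075.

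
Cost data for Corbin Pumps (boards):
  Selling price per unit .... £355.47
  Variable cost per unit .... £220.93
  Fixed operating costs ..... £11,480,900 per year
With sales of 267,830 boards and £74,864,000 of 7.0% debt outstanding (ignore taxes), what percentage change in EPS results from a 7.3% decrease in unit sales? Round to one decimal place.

Total contribution margin = 267,830 × £134.54 = £36,033,848.20.
EBIT = £36,033,848.20 − £11,480,900 = £24,552,948.20.
After interest of £5,240,480.00, pre-tax earnings = £19,312,468.20.
DCL = total CM / (EBIT − I) = £36,033,848.20 / £19,312,468.20 = 1.8658.
EPS therefore changes by 1.8658 × (-7.3%) = -13.6%.

-13.6%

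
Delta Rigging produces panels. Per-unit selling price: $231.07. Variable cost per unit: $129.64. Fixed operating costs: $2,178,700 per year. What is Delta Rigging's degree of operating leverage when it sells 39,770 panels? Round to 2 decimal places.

Total contribution margin = 39,770 × $101.43 = $4,033,871.10.
Subtracting fixed costs: EBIT = $4,033,871.10 − $2,178,700 = $1,855,171.10.
DOL = contribution ÷ EBIT = $4,033,871.10 ÷ $1,855,171.10 = 2.1744.

2.17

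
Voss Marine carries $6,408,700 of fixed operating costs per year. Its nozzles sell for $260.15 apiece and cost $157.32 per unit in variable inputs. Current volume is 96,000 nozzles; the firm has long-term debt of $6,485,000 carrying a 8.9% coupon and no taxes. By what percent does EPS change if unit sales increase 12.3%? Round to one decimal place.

+42.1%

At 96,000 units, contribution = 96,000 × $102.83 = $9,871,680.00.
Operating income = contribution − fixed costs = $9,871,680.00 − $6,408,700 = $3,462,980.00.
After interest of $577,165.00, pre-tax earnings = $2,885,815.00.
DCL = total CM / (EBIT − I) = $9,871,680.00 / $2,885,815.00 = 3.4208.
%ΔEPS = DCL × %ΔSales = 3.4208 × +12.3% = +42.1%.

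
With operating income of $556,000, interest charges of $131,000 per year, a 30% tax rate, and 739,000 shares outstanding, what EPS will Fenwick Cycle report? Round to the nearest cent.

Pre-tax income = $556,000 − $131,000.00 = $425,000.00.
Net income = $425,000.00 × (1 − 0.30) = $297,500.00.
EPS = $297,500.00 ÷ 739,000 = $0.40.

$0.40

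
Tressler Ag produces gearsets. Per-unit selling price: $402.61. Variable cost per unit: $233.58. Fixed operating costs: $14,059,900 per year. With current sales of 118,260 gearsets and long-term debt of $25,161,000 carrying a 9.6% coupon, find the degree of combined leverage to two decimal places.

5.69

Total contribution margin = 118,260 × $169.03 = $19,989,487.80.
EBIT = $19,989,487.80 − $14,059,900 = $5,929,587.80. Interest = $2,415,456.00.
DOL = $19,989,487.80 ÷ $5,929,587.80 = 3.3711; DFL = $5,929,587.80 ÷ $3,514,131.80 = 1.6874.
Combined leverage = 3.3711 × 1.6874 = 5.6884.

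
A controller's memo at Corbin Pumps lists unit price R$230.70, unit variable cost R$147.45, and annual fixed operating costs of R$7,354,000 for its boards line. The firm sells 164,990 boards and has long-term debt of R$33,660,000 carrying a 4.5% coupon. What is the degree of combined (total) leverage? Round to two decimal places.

Total contribution margin = 164,990 × R$83.25 = R$13,735,417.50.
Operating income = contribution − fixed costs = R$13,735,417.50 − R$7,354,000 = R$6,381,417.50. Interest = R$1,514,700.00.
DOL = R$13,735,417.50 ÷ R$6,381,417.50 = 2.1524; DFL = R$6,381,417.50 ÷ R$4,866,717.50 = 1.3112.
Combined leverage = 2.1524 × 1.3112 = 2.8222.

2.82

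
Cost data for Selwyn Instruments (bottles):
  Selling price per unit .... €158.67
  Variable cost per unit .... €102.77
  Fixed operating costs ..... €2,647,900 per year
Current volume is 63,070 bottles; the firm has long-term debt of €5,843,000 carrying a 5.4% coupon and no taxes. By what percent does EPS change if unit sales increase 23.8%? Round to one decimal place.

+149.3%

At 63,070 units, contribution = 63,070 × €55.90 = €3,525,613.00.
EBIT = €3,525,613.00 − €2,647,900 = €877,713.00.
After interest of €315,522.00, pre-tax earnings = €562,191.00.
Degree of combined leverage = contribution ÷ (EBIT − I) = €3,525,613.00 ÷ €562,191.00 = 6.2712.
EPS therefore changes by 6.2712 × (+23.8%) = +149.3%.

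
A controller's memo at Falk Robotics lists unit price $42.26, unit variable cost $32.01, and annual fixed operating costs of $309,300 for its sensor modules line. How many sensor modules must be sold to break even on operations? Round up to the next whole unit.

30,176 sensor modules

Unit CM = price − variable cost = $42.26 − $32.01 = $10.25.
Units to break even: $309,300 ÷ $10.25 = 30,175.61, rounded up to 30,176.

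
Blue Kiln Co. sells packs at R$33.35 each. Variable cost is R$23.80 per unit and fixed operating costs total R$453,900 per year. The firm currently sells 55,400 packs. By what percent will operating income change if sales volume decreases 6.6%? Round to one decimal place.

Contribution at this volume is 55,400 × R$9.55 = R$529,070.00.
Subtracting fixed costs: EBIT = R$529,070.00 − R$453,900 = R$75,170.00.
DOL = contribution ÷ EBIT = R$529,070.00 ÷ R$75,170.00 = 7.0383.
Operating income changes by 7.0383 × -6.6% = -46.5%.

-46.5%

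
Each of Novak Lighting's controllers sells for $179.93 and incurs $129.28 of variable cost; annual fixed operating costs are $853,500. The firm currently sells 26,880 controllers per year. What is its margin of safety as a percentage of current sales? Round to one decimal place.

Unit CM = price − variable cost = $179.93 − $129.28 = $50.65. Break-even units = $853,500 ÷ $50.65 = 16,850.94; break-even revenue = 16,850.94 × $179.93 = $3,031,989.24.
Current sales = 26,880 × $179.93 = $4,836,518.40.
Margin of safety = ($4,836,518.40 − $3,031,989.24) ÷ $4,836,518.40 = 37.3%.

37.3%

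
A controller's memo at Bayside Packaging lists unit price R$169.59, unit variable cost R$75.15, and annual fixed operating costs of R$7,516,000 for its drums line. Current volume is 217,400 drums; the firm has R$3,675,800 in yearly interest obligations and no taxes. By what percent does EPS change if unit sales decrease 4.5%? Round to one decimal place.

Contribution at this volume is 217,400 × R$94.44 = R$20,531,256.00.
Subtracting fixed costs: EBIT = R$20,531,256.00 − R$7,516,000 = R$13,015,256.00.
Interest = R$3,675,800.00, so EBIT − I = R$9,339,456.00.
DCL = total CM / (EBIT − I) = R$20,531,256.00 / R$9,339,456.00 = 2.1983.
EPS therefore changes by 2.1983 × (-4.5%) = -9.9%.

-9.9%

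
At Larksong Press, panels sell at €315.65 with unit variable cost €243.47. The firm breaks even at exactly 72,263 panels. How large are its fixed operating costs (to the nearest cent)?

Each unit contributes €315.65 − €243.47 = €72.18.
Since BE = FC / CM, FC = 72,263 × €72.18 = €5,215,943.34.

€5,215,943.34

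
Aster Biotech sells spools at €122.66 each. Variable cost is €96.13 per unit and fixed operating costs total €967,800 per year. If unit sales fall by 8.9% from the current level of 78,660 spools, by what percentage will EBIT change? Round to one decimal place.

Contribution at this volume is 78,660 × €26.53 = €2,086,849.80.
Operating income = contribution − fixed costs = €2,086,849.80 − €967,800 = €1,119,049.80.
So DOL = total CM / EBIT = €2,086,849.80 / €1,119,049.80 = 1.8648.
Operating income changes by 1.8648 × -8.9% = -16.6%.

-16.6%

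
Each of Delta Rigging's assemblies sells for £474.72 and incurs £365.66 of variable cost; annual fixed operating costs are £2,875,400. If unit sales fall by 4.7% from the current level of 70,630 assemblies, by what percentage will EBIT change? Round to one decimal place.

At 70,630 units, contribution = 70,630 × £109.06 = £7,702,907.80.
Subtracting fixed costs: EBIT = £7,702,907.80 − £2,875,400 = £4,827,507.80.
So DOL = total CM / EBIT = £7,702,907.80 / £4,827,507.80 = 1.5956.
So EBIT moves 1.5956 × (-4.7%) = -7.5%.

-7.5%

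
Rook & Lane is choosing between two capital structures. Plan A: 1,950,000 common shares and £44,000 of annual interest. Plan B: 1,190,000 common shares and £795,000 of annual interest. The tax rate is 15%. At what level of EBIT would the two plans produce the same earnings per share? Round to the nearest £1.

£1,970,908

At indifference, (EBIT − 44,000)(1 − t)/1,950,000 = (EBIT − 795,000)(1 − t)/1,190,000.
Cancelling (1 − t) and cross-multiplying: 1,190,000·(EBIT − 44,000) = 1,950,000·(EBIT − 795,000).
EBIT × (1,950,000 − 1,190,000) = 795,000 × 1,950,000 − 44,000 × 1,190,000 = 1,497,890,000,000, so EBIT = 1,497,890,000,000 ÷ 760,000 = 1,970,907.89.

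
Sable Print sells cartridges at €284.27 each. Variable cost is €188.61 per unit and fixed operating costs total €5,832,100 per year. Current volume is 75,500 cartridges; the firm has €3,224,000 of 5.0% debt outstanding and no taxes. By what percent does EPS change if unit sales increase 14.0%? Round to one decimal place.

At 75,500 units, contribution = 75,500 × €95.66 = €7,222,330.00.
EBIT = €7,222,330.00 − €5,832,100 = €1,390,230.00.
After interest of €161,200.00, pre-tax earnings = €1,229,030.00.
DCL = total CM / (EBIT − I) = €7,222,330.00 / €1,229,030.00 = 5.8764.
EPS therefore changes by 5.8764 × (+14.0%) = +82.3%.

+82.3%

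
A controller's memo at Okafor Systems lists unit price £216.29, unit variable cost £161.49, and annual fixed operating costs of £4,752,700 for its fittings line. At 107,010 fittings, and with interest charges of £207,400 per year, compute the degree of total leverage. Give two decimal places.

6.49

Total contribution margin = 107,010 × £54.80 = £5,864,148.00.
EBIT = £5,864,148.00 − £4,752,700 = £1,111,448.00. Interest = £207,400.00, so EBIT − I = £904,048.00.
DCL = contribution ÷ (EBIT − I) = £5,864,148.00 ÷ £904,048.00 = 6.4865.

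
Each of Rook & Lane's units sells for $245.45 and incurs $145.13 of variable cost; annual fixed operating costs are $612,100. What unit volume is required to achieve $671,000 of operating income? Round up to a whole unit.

12,791 units

Unit CM = price − variable cost = $245.45 − $145.13 = $100.32.
Required volume = (fixed costs + target profit) ÷ CM = ($612,100 + $671,000) ÷ $100.32 = 12,790.07, so 12,791 units.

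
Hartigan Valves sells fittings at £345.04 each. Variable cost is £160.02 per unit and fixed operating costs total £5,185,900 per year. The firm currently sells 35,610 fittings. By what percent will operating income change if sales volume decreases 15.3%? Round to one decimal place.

Contribution at this volume is 35,610 × £185.02 = £6,588,562.20.
Operating income = contribution − fixed costs = £6,588,562.20 − £5,185,900 = £1,402,662.20.
Degree of operating leverage = £6,588,562.20 / £1,402,662.20 = 4.6972.
%ΔEBIT = DOL × %ΔSales = 4.6972 × -15.3% = -71.9%.

-71.9%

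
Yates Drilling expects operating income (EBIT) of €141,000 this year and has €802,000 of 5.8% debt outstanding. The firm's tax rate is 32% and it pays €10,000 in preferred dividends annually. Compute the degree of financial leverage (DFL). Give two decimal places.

Annual interest charges come to €46,516.00.
Preferred dividends grossed up pre-tax: €10,000 / (1 − 0.32) = €14,705.88.
DFL = EBIT ÷ [EBIT − I − D_p/(1−t)] = €141,000 ÷ [€141,000 − €46,516.00 − €14,705.88] = €141,000 ÷ €79,778.12 = 1.7674.

1.77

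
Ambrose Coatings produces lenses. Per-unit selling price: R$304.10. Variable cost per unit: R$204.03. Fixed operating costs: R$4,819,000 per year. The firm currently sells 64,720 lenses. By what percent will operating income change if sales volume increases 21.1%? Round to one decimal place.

+82.4%

Total contribution margin = 64,720 × R$100.07 = R$6,476,530.40.
Operating income = contribution − fixed costs = R$6,476,530.40 − R$4,819,000 = R$1,657,530.40.
So DOL = total CM / EBIT = R$6,476,530.40 / R$1,657,530.40 = 3.9073.
So EBIT moves 3.9073 × (+21.1%) = +82.4%.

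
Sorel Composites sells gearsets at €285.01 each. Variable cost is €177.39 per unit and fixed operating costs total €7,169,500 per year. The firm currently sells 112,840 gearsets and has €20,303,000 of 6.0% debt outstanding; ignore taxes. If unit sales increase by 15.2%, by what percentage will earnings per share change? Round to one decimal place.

+49.1%

Total contribution margin = 112,840 × €107.62 = €12,143,840.80.
Operating income = contribution − fixed costs = €12,143,840.80 − €7,169,500 = €4,974,340.80.
Interest = €1,218,180.00, so EBIT − I = €3,756,160.80.
Degree of combined leverage = contribution ÷ (EBIT − I) = €12,143,840.80 ÷ €3,756,160.80 = 3.2330.
%ΔEPS = DCL × %ΔSales = 3.2330 × +15.2% = +49.1%.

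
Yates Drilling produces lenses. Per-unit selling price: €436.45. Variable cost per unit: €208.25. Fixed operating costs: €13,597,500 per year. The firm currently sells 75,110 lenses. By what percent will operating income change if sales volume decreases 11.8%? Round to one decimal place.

-57.1%

Total contribution margin = 75,110 × €228.20 = €17,140,102.00.
EBIT = €17,140,102.00 − €13,597,500 = €3,542,602.00.
Degree of operating leverage = €17,140,102.00 / €3,542,602.00 = 4.8383.
Operating income changes by 4.8383 × -11.8% = -57.1%.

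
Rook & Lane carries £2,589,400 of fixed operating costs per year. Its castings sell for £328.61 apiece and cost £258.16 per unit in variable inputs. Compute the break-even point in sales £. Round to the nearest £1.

£12,078,108

CM per unit = £328.61 − £258.16 = £70.45; CM ratio = £70.45 / £328.61 = 0.2144.
Break-even sales = FC ÷ CM ratio = £2,589,400 × £328.61 / £70.45 = £12,078,108.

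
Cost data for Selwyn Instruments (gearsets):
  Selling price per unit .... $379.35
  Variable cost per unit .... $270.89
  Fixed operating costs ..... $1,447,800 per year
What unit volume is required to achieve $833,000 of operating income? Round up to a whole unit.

Each unit contributes $379.35 − $270.89 = $108.46.
Need Q such that Q × $108.46 − $1,447,800 = $833,000, i.e. Q = $2,280,800 / $108.46 = 21,028.95 → 21,029.

21,029 gearsets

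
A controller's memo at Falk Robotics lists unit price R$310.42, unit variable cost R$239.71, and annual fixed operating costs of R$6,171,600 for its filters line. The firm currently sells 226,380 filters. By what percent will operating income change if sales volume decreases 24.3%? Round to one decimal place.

At 226,380 units, contribution = 226,380 × R$70.71 = R$16,007,329.80.
Operating income = contribution − fixed costs = R$16,007,329.80 − R$6,171,600 = R$9,835,729.80.
So DOL = total CM / EBIT = R$16,007,329.80 / R$9,835,729.80 = 1.6275.
Operating income changes by 1.6275 × -24.3% = -39.5%.

-39.5%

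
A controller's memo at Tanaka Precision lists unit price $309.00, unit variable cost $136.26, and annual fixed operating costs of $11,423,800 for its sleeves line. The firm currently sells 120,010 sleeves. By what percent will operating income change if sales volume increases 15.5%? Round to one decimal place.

+34.5%

At 120,010 units, contribution = 120,010 × $172.74 = $20,730,527.40.
Subtracting fixed costs: EBIT = $20,730,527.40 − $11,423,800 = $9,306,727.40.
So DOL = total CM / EBIT = $20,730,527.40 / $9,306,727.40 = 2.2275.
%ΔEBIT = DOL × %ΔSales = 2.2275 × +15.5% = +34.5%.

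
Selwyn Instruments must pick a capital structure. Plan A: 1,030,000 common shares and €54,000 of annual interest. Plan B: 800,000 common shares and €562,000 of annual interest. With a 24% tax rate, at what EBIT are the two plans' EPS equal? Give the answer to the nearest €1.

Set EPS_A = EPS_B: (EBIT − €54,000)(1 − 0.24) ÷ 1,030,000 = (EBIT − €562,000)(1 − 0.24) ÷ 800,000.
The (1 − t) factor cancels: (EBIT − 54,000) × 800,000 = (EBIT − 562,000) × 1,030,000.
Solving, EBIT = (562,000·1,030,000 − 54,000·800,000) / (1,030,000 − 800,000) = 535,660,000,000 / 230,000 = 2,328,956.52.

€2,328,957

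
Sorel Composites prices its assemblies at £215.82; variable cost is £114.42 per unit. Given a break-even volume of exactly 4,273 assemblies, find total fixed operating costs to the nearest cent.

Contribution margin per unit = £215.82 − £114.42 = £101.40.
Fixed costs = break-even units × CM = 4,273 × £101.40 = £433,282.20.

£433,282.20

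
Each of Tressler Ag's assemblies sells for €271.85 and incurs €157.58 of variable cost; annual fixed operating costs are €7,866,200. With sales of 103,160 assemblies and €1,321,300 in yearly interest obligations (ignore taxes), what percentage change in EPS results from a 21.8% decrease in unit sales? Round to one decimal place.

-98.8%

At 103,160 units, contribution = 103,160 × €114.27 = €11,788,093.20.
Subtracting fixed costs: EBIT = €11,788,093.20 − €7,866,200 = €3,921,893.20.
Interest = €1,321,300.00, so EBIT − I = €2,600,593.20.
Degree of combined leverage = contribution ÷ (EBIT − I) = €11,788,093.20 ÷ €2,600,593.20 = 4.5328.
EPS therefore changes by 4.5328 × (-21.8%) = -98.8%.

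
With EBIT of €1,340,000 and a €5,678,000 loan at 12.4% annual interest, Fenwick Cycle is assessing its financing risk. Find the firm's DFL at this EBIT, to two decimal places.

Interest = €704,072.00.
Degree of financial leverage = EBIT / (EBIT − interest) = €1,340,000 / €635,928.00 = 2.1072.

2.11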